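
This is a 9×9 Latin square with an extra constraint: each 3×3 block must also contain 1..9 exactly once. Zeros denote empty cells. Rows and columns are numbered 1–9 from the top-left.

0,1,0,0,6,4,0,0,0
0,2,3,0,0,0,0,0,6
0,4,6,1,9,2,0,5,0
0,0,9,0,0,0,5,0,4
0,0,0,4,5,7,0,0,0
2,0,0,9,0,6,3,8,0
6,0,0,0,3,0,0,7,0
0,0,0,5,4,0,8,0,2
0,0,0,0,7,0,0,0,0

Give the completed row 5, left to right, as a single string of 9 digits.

138457629

row 2, column 5 = 8 (sole candidate).
row 2, column 6 = 5 (sole candidate).
row 3, column 7 = 7 (sole candidate).
row 6, column 5 = 1 (sole candidate).
row 6, column 9 = 7 (sole candidate).
row 2, column 4 = 7 (sole candidate).
row 3, column 1 = 8 (sole candidate).
row 3, column 9 = 3 (sole candidate).
row 4, column 5 = 2 (sole candidate).
row 6, column 2 = 5 (sole candidate).
row 6, column 3 = 4 (sole candidate).
row 1, column 4 = 3 (sole candidate).
row 2, column 1 = 9 (sole candidate).
row 4, column 4 = 8 (sole candidate).
row 4, column 6 = 3 (sole candidate).
row 7, column 4 = 2 (sole candidate).
row 9, column 4 = 6 (sole candidate).
row 1, column 9 = 8 (hidden single in row 1).
row 7, column 7 = 4 (hidden single in row 7).
row 2, column 7 = 1 (sole candidate).
row 2, column 8 = 4 (sole candidate).
row 9, column 7 = 9 (sole candidate).
row 1, column 7 = 2 (sole candidate).
row 1, column 8 = 9 (sole candidate).
row 5, column 7 = 6: row 5 has {4,5,7}; col 7 has {1,2,3,4,5,7,8,9}; box has {3,4,5,7,8} → only 6 remains.
row 4, column 8 = 1 (sole candidate).
row 5, column 8 = 2: row 5 has {4,5,6,7}; col 8 has {1,4,5,7,8,9}; box has {1,3,4,5,6,7,8} → only 2 remains.
row 5, column 9 = 9: row 5 has {2,4,5,6,7}; col 9 has {2,3,4,6,7,8}; box has {1,2,3,4,5,6,7,8} → only 9 remains.
row 9, column 8 = 3 (sole candidate).
row 4, column 1 = 7 (sole candidate).
row 4, column 2 = 6 (sole candidate).
row 8, column 8 = 6 (sole candidate).
row 9, column 2 = 8 (sole candidate).
row 9, column 6 = 1 (sole candidate).
row 9, column 9 = 5 (sole candidate).
row 1, column 1 = 5 (sole candidate).
row 1, column 3 = 7 (sole candidate).
row 5, column 2 = 3: row 5 has {2,4,5,6,7,9}; col 2 has {1,2,4,5,6,8}; box has {2,4,5,6,7,9} → only 3 remains.
row 7, column 2 = 9 (sole candidate).
row 7, column 6 = 8 (sole candidate).
row 7, column 9 = 1 (sole candidate).
row 8, column 2 = 7 (sole candidate).
row 8, column 3 = 1 (sole candidate).
row 8, column 6 = 9 (sole candidate).
row 9, column 1 = 4 (sole candidate).
row 9, column 3 = 2 (sole candidate).
row 5, column 1 = 1: row 5 has {2,3,4,5,6,7,9}; col 1 has {2,4,5,6,7,8,9}; box has {2,3,4,5,6,7,9} → only 1 remains.
row 5, column 3 = 8: row 5 has {1,2,3,4,5,6,7,9}; col 3 has {1,2,3,4,6,7,9}; box has {1,2,3,4,5,6,7,9} → only 8 remains.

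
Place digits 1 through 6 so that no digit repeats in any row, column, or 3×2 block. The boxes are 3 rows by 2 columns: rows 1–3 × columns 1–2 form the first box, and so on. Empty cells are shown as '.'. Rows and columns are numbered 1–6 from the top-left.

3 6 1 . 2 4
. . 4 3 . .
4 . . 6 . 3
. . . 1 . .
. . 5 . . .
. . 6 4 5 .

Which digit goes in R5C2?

R1C4 = 5 (sole candidate).
R3C3 = 2 (sole candidate).
R3C5 = 1 (sole candidate).
R4C3 = 3 (sole candidate).
R5C4 = 2 (sole candidate).
R2C5 = 6 (sole candidate).
R2C6 = 5 (sole candidate).
R3C2 = 5 (sole candidate).
R4C5 = 4 (sole candidate).
R5C5 = 3 (sole candidate).
R4C2 = 2 (sole candidate).
R4C6 = 6 (sole candidate).
R5C6 = 1 (sole candidate).
R6C1 = 1 (sole candidate).
R6C2 = 3 (sole candidate).
R6C6 = 2 (sole candidate).
R2C1 = 2 (sole candidate).
R2C2 = 1 (sole candidate).
R4C1 = 5 (sole candidate).
R5C1 = 6 (sole candidate).
R5C2 = 4: row 5 has {1,2,3,5,6}; col 2 has {1,2,3,5,6}; box has {1,2,3,5,6} → only 4 remains.

4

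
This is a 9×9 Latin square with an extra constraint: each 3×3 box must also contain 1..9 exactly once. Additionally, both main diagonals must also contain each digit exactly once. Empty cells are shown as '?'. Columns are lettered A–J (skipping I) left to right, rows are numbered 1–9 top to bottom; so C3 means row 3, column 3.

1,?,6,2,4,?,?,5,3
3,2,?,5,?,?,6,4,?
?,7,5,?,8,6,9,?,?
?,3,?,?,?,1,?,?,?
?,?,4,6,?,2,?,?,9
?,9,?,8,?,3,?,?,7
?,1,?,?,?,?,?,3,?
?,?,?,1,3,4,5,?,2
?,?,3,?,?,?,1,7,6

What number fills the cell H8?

9

B1 = 8: row 1 has {1,2,3,4,5,6}; col 2 has {1,2,3,7,9}; box has {1,2,3,5,6,7} → only 8 remains.
G1 = 7: row 1 has {1,2,3,4,5,6,8}; col 7 has {1,5,6,9}; box has {3,4,5,6,9} → only 7 remains.
C2 = 9: row 2 has {2,3,4,5,6}; col 3 has {3,4,5,6}; box has {1,2,3,5,6,7,8} → only 9 remains.
F2 = 7: row 2 has {2,3,4,5,6,9}; col 6 has {1,2,3,4,6}; box has {2,4,5,6,8} → only 7 remains.
A3 = 4: row 3 has {5,6,7,8,9}; col 1 has {1,3}; box has {1,2,3,5,6,7,8,9} → only 4 remains.
D3 = 3: row 3 has {4,5,6,7,8,9}; col 4 has {1,2,5,6,8}; box has {2,4,5,6,7,8} → only 3 remains.
J3 = 1: row 3 has {3,4,5,6,7,8,9}; col 9 has {2,3,6,7,9}; box has {3,4,5,6,7,9} → only 1 remains.
B5 = 5: row 5 has {2,4,6,9}; col 2 has {1,2,3,7,8,9}; box has {3,4,9} → only 5 remains.
E5 = 7: row 5 has {2,4,5,6,9}; col 5 has {3,4,8}; box has {1,2,3,6,8}; main diagonal has {1,2,3,5,6}; anti-diagonal has {1,3,4,8,9} → only 7 remains.
E6 = 5: row 6 has {3,7,8,9}; col 5 has {3,4,7,8}; box has {1,2,3,6,7,8} → only 5 remains.
C7 = 2: row 7 has {1,3}; col 3 has {3,4,5,6,9}; box has {1,3}; anti-diagonal has {1,3,4,7,8,9} → only 2 remains.
B8 = 6: row 8 has {1,2,3,4,5}; col 2 has {1,2,3,5,7,8,9}; box has {1,2,3}; anti-diagonal has {1,2,3,4,7,8,9} → only 6 remains.
A9 = 5: row 9 has {1,3,6,7}; col 1 has {1,3,4}; box has {1,2,3,6}; anti-diagonal has {1,2,3,4,6,7,8,9} → only 5 remains.
B9 = 4: row 9 has {1,3,5,6,7}; col 2 has {1,2,3,5,6,7,8,9}; box has {1,2,3,5,6} → only 4 remains.
D9 = 9: row 9 has {1,3,4,5,6,7}; col 4 has {1,2,3,5,6,8}; box has {1,3,4} → only 9 remains.
E9 = 2: row 9 has {1,3,4,5,6,7,9}; col 5 has {3,4,5,7,8}; box has {1,3,4,9} → only 2 remains.
F9 = 8: row 9 has {1,2,3,4,5,6,7,9}; col 6 has {1,2,3,4,6,7}; box has {1,2,3,4,9} → only 8 remains.
F1 = 9: row 1 has {1,2,3,4,5,6,7,8}; col 6 has {1,2,3,4,6,7,8}; box has {2,3,4,5,6,7,8} → only 9 remains.
E2 = 1: row 2 has {2,3,4,5,6,7,9}; col 5 has {2,3,4,5,7,8}; box has {2,3,4,5,6,7,8,9} → only 1 remains.
J2 = 8: row 2 has {1,2,3,4,5,6,7,9}; col 9 has {1,2,3,6,7,9}; box has {1,3,4,5,6,7,9} → only 8 remains.
H3 = 2: row 3 has {1,3,4,5,6,7,8,9}; col 8 has {3,4,5,7}; box has {1,3,4,5,6,7,8,9} → only 2 remains.
D4 = 4: row 4 has {1,3}; col 4 has {1,2,3,5,6,8,9}; box has {1,2,3,5,6,7,8}; main diagonal has {1,2,3,5,6,7} → only 4 remains.
E4 = 9: row 4 has {1,3,4}; col 5 has {1,2,3,4,5,7,8}; box has {1,2,3,4,5,6,7,8} → only 9 remains.
J4 = 5: row 4 has {1,3,4,9}; col 9 has {1,2,3,6,7,8,9}; box has {7,9} → only 5 remains.
A5 = 8: row 5 has {2,4,5,6,7,9}; col 1 has {1,3,4,5}; box has {3,4,5,9} → only 8 remains.
G5 = 3: row 5 has {2,4,5,6,7,8,9}; col 7 has {1,5,6,7,9}; box has {5,7,9} → only 3 remains.
H5 = 1: row 5 has {2,3,4,5,6,7,8,9}; col 8 has {2,3,4,5,7}; box has {3,5,7,9} → only 1 remains.
C6 = 1: row 6 has {3,5,7,8,9}; col 3 has {2,3,4,5,6,9}; box has {3,4,5,8,9} → only 1 remains.
H6 = 6: row 6 has {1,3,5,7,8,9}; col 8 has {1,2,3,4,5,7}; box has {1,3,5,7,9} → only 6 remains.
D7 = 7: row 7 has {1,2,3}; col 4 has {1,2,3,4,5,6,8,9}; box has {1,2,3,4,8,9} → only 7 remains.
E7 = 6: row 7 has {1,2,3,7}; col 5 has {1,2,3,4,5,7,8,9}; box has {1,2,3,4,7,8,9} → only 6 remains.
F7 = 5: row 7 has {1,2,3,6,7}; col 6 has {1,2,3,4,6,7,8,9}; box has {1,2,3,4,6,7,8,9} → only 5 remains.
G7 = 8: row 7 has {1,2,3,5,6,7}; col 7 has {1,3,5,6,7,9}; box has {1,2,3,5,6,7}; main diagonal has {1,2,3,4,5,6,7} → only 8 remains.
J7 = 4: row 7 has {1,2,3,5,6,7,8}; col 9 has {1,2,3,5,6,7,8,9}; box has {1,2,3,5,6,7,8} → only 4 remains.
H8 = 9: row 8 has {1,2,3,4,5,6}; col 8 has {1,2,3,4,5,6,7}; box has {1,2,3,4,5,6,7,8}; main diagonal has {1,2,3,4,5,6,7,8} → only 9 remains.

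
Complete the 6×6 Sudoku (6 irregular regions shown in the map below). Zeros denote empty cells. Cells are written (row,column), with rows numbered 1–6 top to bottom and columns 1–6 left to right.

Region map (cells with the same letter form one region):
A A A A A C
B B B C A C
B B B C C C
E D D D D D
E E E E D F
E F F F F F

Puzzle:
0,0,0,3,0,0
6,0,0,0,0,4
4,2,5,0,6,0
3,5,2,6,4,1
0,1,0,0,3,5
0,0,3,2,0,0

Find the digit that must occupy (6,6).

6

(1,6) = 2 (sole candidate).
(2,2) = 3 (sole candidate).
(2,3) = 1 (sole candidate).
(2,4) = 5 (sole candidate).
(2,5) = 2 (sole candidate).
(3,4) = 1 (sole candidate).
(3,6) = 3 (sole candidate).
(5,1) = 2 (sole candidate).
(5,4) = 4 (sole candidate).
(6,1) = 5 (sole candidate).
(6,5) = 1 (sole candidate).
(6,6) = 6: row 6 has {1,2,3,5}; col 6 has {1,2,3,4,5}; region has {1,2,3,5} → only 6 remains.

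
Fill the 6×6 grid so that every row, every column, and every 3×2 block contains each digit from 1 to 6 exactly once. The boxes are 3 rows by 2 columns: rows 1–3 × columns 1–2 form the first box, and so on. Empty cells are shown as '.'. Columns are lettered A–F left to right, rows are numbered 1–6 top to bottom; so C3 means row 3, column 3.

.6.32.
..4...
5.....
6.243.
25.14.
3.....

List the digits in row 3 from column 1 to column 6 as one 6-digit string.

A2 = 1: row 2 has {4}; col 1 has {2,3,5,6}; box has {5,6} → only 1 remains.
B4 = 1: row 4 has {2,3,4,6}; col 2 has {5,6}; box has {2,3,5,6} → only 1 remains.
F4 = 5: row 4 has {1,2,3,4,6}; col 6 has {}; box has {3,4} → only 5 remains.
F5 = 6: row 5 has {1,2,4,5}; col 6 has {5}; box has {3,4,5} → only 6 remains.
B6 = 4: row 6 has {3}; col 2 has {1,5,6}; box has {1,2,3,5,6} → only 4 remains.
E6 = 1: row 6 has {3,4}; col 5 has {2,3,4}; box has {3,4,5,6} → only 1 remains.
F6 = 2: row 6 has {1,3,4}; col 6 has {5,6}; box has {1,3,4,5,6} → only 2 remains.
A1 = 4: row 1 has {2,3,6}; col 1 has {1,2,3,5,6}; box has {1,5,6} → only 4 remains.
F1 = 1: row 1 has {2,3,4,6}; col 6 has {2,5,6}; box has {2} → only 1 remains.
F2 = 3: row 2 has {1,4}; col 6 has {1,2,5,6}; box has {1,2} → only 3 remains.
E3 = 6: row 3 has {5}; col 5 has {1,2,3,4}; box has {1,2,3} → only 6 remains.
F3 = 4: row 3 has {5,6}; col 6 has {1,2,3,5,6}; box has {1,2,3,6} → only 4 remains.
C5 = 3: row 5 has {1,2,4,5,6}; col 3 has {2,4}; box has {1,2,4} → only 3 remains.
C1 = 5: row 1 has {1,2,3,4,6}; col 3 has {2,3,4}; box has {3,4} → only 5 remains.
B2 = 2: row 2 has {1,3,4}; col 2 has {1,4,5,6}; box has {1,4,5,6} → only 2 remains.
D2 = 6: row 2 has {1,2,3,4}; col 4 has {1,3,4}; box has {3,4,5} → only 6 remains.
E2 = 5: row 2 has {1,2,3,4,6}; col 5 has {1,2,3,4,6}; box has {1,2,3,4,6} → only 5 remains.
B3 = 3: row 3 has {4,5,6}; col 2 has {1,2,4,5,6}; box has {1,2,4,5,6} → only 3 remains.
C3 = 1: row 3 has {3,4,5,6}; col 3 has {2,3,4,5}; box has {3,4,5,6} → only 1 remains.
D3 = 2: row 3 has {1,3,4,5,6}; col 4 has {1,3,4,6}; box has {1,3,4,5,6} → only 2 remains.

531264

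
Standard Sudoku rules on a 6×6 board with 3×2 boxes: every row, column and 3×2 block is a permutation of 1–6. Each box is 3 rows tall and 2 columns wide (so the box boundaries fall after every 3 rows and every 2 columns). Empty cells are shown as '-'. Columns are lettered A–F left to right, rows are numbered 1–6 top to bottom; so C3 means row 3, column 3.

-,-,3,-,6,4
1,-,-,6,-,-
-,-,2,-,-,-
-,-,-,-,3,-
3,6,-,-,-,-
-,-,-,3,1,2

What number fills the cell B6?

E3 = 5 (sole candidate).
E5 = 4 (sole candidate).
F5 = 5 (sole candidate).
E2 = 2 (sole candidate).
F2 = 3 (sole candidate).
F3 = 1 (sole candidate).
F4 = 6 (sole candidate).
C5 = 1 (sole candidate).
D5 = 2 (sole candidate).
D3 = 4 (sole candidate).
D4 = 5 (sole candidate).
D1 = 1 (sole candidate).
C2 = 5 (sole candidate).
A3 = 6 (sole candidate).
B3 = 3 (sole candidate).
C4 = 4 (sole candidate).
C6 = 6 (sole candidate).
B2 = 4 (sole candidate).
A4 = 2 (sole candidate).
B4 = 1 (sole candidate).
B6 = 5: row 6 has {1,2,3,6}; col 2 has {1,3,4,6}; box has {1,2,3,6} → only 5 remains.

5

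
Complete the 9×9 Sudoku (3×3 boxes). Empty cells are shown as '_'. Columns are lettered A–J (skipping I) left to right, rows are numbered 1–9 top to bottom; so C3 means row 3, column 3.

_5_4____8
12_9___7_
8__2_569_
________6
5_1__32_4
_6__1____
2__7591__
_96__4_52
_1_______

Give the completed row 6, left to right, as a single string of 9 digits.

G1 = 3: row 1 has {4,5,8}; col 7 has {1,2,6}; box has {6,7,8,9} → only 3 remains.
J2 = 5: row 2 has {1,2,7,9}; col 9 has {2,4,6,8}; box has {3,6,7,8,9} → only 5 remains.
J3 = 1: row 3 has {2,5,6,8,9}; col 9 has {2,4,5,6,8}; box has {3,5,6,7,8,9} → only 1 remains.
H5 = 8: row 5 has {1,2,3,4,5}; col 8 has {5,7,9}; box has {2,4,6} → only 8 remains.
H6 = 3: row 6 has {1,6}; col 8 has {5,7,8,9}; box has {2,4,6,8} → only 3 remains.
J7 = 3: row 7 has {1,2,5,7,9}; col 9 has {1,2,4,5,6,8}; box has {1,2,5} → only 3 remains.
H1 = 2: row 1 has {3,4,5,8}; col 8 has {3,5,7,8,9}; box has {1,3,5,6,7,8,9} → only 2 remains.
G2 = 4: row 2 has {1,2,5,7,9}; col 7 has {1,2,3,6}; box has {1,2,3,5,6,7,8,9} → only 4 remains.
H4 = 1: row 4 has {6}; col 8 has {2,3,5,7,8,9}; box has {2,3,4,6,8} → only 1 remains.
B5 = 7: row 5 has {1,2,3,4,5,8}; col 2 has {1,2,5,6,9}; box has {1,5,6} → only 7 remains.
D5 = 6: row 5 has {1,2,3,4,5,7,8}; col 4 has {2,4,7,9}; box has {1,3} → only 6 remains.
E5 = 9: row 5 has {1,2,3,4,5,6,7,8}; col 5 has {1,5}; box has {1,3,6} → only 9 remains.
C2 = 3: row 2 has {1,2,4,5,7,9}; col 3 has {1,6}; box has {1,2,5,8} → only 3 remains.
B3 = 4: row 3 has {1,2,5,6,8,9}; col 2 has {1,2,5,6,7,9}; box has {1,2,3,5,8} → only 4 remains.
C3 = 7: row 3 has {1,2,4,5,6,8,9}; col 3 has {1,3,6}; box has {1,2,3,4,5,8} → only 7 remains.
E3 = 3: row 3 has {1,2,4,5,6,7,8,9}; col 5 has {1,5,9}; box has {2,4,5,9} → only 3 remains.
B7 = 8: row 7 has {1,2,3,5,7,9}; col 2 has {1,2,4,5,6,7,9}; box has {1,2,6,9} → only 8 remains.
C7 = 4: row 7 has {1,2,3,5,7,8,9}; col 3 has {1,3,6,7}; box has {1,2,6,8,9} → only 4 remains.
H7 = 6: row 7 has {1,2,3,4,5,7,8,9}; col 8 has {1,2,3,5,7,8,9}; box has {1,2,3,5} → only 6 remains.
E8 = 8: row 8 has {2,4,5,6,9}; col 5 has {1,3,5,9}; box has {4,5,7,9} → only 8 remains.
G8 = 7: row 8 has {2,4,5,6,8,9}; col 7 has {1,2,3,4,6}; box has {1,2,3,5,6} → only 7 remains.
C9 = 5: row 9 has {1}; col 3 has {1,3,4,6,7}; box has {1,2,4,6,8,9} → only 5 remains.
D9 = 3: row 9 has {1,5}; col 4 has {2,4,6,7,9}; box has {4,5,7,8,9} → only 3 remains.
H9 = 4: row 9 has {1,3,5}; col 8 has {1,2,3,5,6,7,8,9}; box has {1,2,3,5,6,7} → only 4 remains.
J9 = 9: row 9 has {1,3,4,5}; col 9 has {1,2,3,4,5,6,8}; box has {1,2,3,4,5,6,7} → only 9 remains.
C1 = 9: row 1 has {2,3,4,5,8}; col 3 has {1,3,4,5,6,7}; box has {1,2,3,4,5,7,8} → only 9 remains.
E2 = 6: row 2 has {1,2,3,4,5,7,9}; col 5 has {1,3,5,8,9}; box has {2,3,4,5,9} → only 6 remains.
F2 = 8: row 2 has {1,2,3,4,5,6,7,9}; col 6 has {3,4,5,9}; box has {2,3,4,5,6,9} → only 8 remains.
B4 = 3: row 4 has {1,6}; col 2 has {1,2,4,5,6,7,8,9}; box has {1,5,6,7} → only 3 remains.
J6 = 7: row 6 has {1,3,6}; col 9 has {1,2,3,4,5,6,8,9}; box has {1,2,3,4,6,8} → only 7 remains.
A8 = 3: row 8 has {2,4,5,6,7,8,9}; col 1 has {1,2,5,8}; box has {1,2,4,5,6,8,9} → only 3 remains.
D8 = 1: row 8 has {2,3,4,5,6,7,8,9}; col 4 has {2,3,4,6,7,9}; box has {3,4,5,7,8,9} → only 1 remains.
A9 = 7: row 9 has {1,3,4,5,9}; col 1 has {1,2,3,5,8}; box has {1,2,3,4,5,6,8,9} → only 7 remains.
E9 = 2: row 9 has {1,3,4,5,7,9}; col 5 has {1,3,5,6,8,9}; box has {1,3,4,5,7,8,9} → only 2 remains.
F9 = 6: row 9 has {1,2,3,4,5,7,9}; col 6 has {3,4,5,8,9}; box has {1,2,3,4,5,7,8,9} → only 6 remains.
G9 = 8: row 9 has {1,2,3,4,5,6,7,9}; col 7 has {1,2,3,4,6,7}; box has {1,2,3,4,5,6,7,9} → only 8 remains.
A1 = 6: row 1 has {2,3,4,5,8,9}; col 1 has {1,2,3,5,7,8}; box has {1,2,3,4,5,7,8,9} → only 6 remains.
E1 = 7: row 1 has {2,3,4,5,6,8,9}; col 5 has {1,2,3,5,6,8,9}; box has {2,3,4,5,6,8,9} → only 7 remains.
F1 = 1: row 1 has {2,3,4,5,6,7,8,9}; col 6 has {3,4,5,6,8,9}; box has {2,3,4,5,6,7,8,9} → only 1 remains.
E4 = 4: row 4 has {1,3,6}; col 5 has {1,2,3,5,6,7,8,9}; box has {1,3,6,9} → only 4 remains.
F6 = 2: row 6 has {1,3,6,7}; col 6 has {1,3,4,5,6,8,9}; box has {1,3,4,6,9} → only 2 remains.
A4 = 9: row 4 has {1,3,4,6}; col 1 has {1,2,3,5,6,7,8}; box has {1,3,5,6,7} → only 9 remains.
F4 = 7: row 4 has {1,3,4,6,9}; col 6 has {1,2,3,4,5,6,8,9}; box has {1,2,3,4,6,9} → only 7 remains.
G4 = 5: row 4 has {1,3,4,6,7,9}; col 7 has {1,2,3,4,6,7,8}; box has {1,2,3,4,6,7,8} → only 5 remains.
A6 = 4: row 6 has {1,2,3,6,7}; col 1 has {1,2,3,5,6,7,8,9}; box has {1,3,5,6,7,9} → only 4 remains.
C6 = 8: row 6 has {1,2,3,4,6,7}; col 3 has {1,3,4,5,6,7,9}; box has {1,3,4,5,6,7,9} → only 8 remains.
D6 = 5: row 6 has {1,2,3,4,6,7,8}; col 4 has {1,2,3,4,6,7,9}; box has {1,2,3,4,6,7,9} → only 5 remains.
G6 = 9: row 6 has {1,2,3,4,5,6,7,8}; col 7 has {1,2,3,4,5,6,7,8}; box has {1,2,3,4,5,6,7,8} → only 9 remains.

468512937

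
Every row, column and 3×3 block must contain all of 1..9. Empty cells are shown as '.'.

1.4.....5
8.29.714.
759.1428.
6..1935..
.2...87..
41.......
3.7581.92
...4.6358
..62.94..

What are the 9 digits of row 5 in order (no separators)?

row 1, column 6 = 2: row 1 has {1,4,5}; col 6 has {1,3,4,6,7,8,9}; box has {1,4,7,9} → only 2 remains.
row 4, column 3 = 8: row 4 has {1,3,5,6,9}; col 3 has {2,4,6,7,9}; box has {1,2,4,6} → only 8 remains.
row 4, column 8 = 2: row 4 has {1,3,5,6,8,9}; col 8 has {4,5,8,9}; box has {5,7} → only 2 remains.
row 4, column 9 = 4: row 4 has {1,2,3,5,6,8,9}; col 9 has {2,5,8}; box has {2,5,7} → only 4 remains.
row 5, column 4 = 6: row 5 has {2,7,8}; col 4 has {1,2,4,5,9}; box has {1,3,8,9} → only 6 remains.
row 6, column 4 = 7: row 6 has {1,4}; col 4 has {1,2,4,5,6,9}; box has {1,3,6,8,9} → only 7 remains.
row 6, column 6 = 5: row 6 has {1,4,7}; col 6 has {1,2,3,4,6,7,8,9}; box has {1,3,6,7,8,9} → only 5 remains.
row 7, column 2 = 4: row 7 has {1,2,3,5,7,8,9}; col 2 has {1,2,5}; box has {3,6,7} → only 4 remains.
row 7, column 7 = 6: row 7 has {1,2,3,4,5,7,8,9}; col 7 has {1,2,3,4,5,7}; box has {2,3,4,5,8,9} → only 6 remains.
row 8, column 2 = 9: row 8 has {3,4,5,6,8}; col 2 has {1,2,4,5}; box has {3,4,6,7} → only 9 remains.
row 8, column 3 = 1: row 8 has {3,4,5,6,8,9}; col 3 has {2,4,6,7,8,9}; box has {3,4,6,7,9} → only 1 remains.
row 8, column 5 = 7: row 8 has {1,3,4,5,6,8,9}; col 5 has {1,8,9}; box has {1,2,4,5,6,8,9} → only 7 remains.
row 9, column 1 = 5: row 9 has {2,4,6,9}; col 1 has {1,3,4,6,7,8}; box has {1,3,4,6,7,9} → only 5 remains.
row 9, column 2 = 8: row 9 has {2,4,5,6,9}; col 2 has {1,2,4,5,9}; box has {1,3,4,5,6,7,9} → only 8 remains.
row 9, column 5 = 3: row 9 has {2,4,5,6,8,9}; col 5 has {1,7,8,9}; box has {1,2,4,5,6,7,8,9} → only 3 remains.
row 1, column 5 = 6: row 1 has {1,2,4,5}; col 5 has {1,3,7,8,9}; box has {1,2,4,7,9} → only 6 remains.
row 1, column 7 = 9: row 1 has {1,2,4,5,6}; col 7 has {1,2,3,4,5,6,7}; box has {1,2,4,5,8} → only 9 remains.
row 2, column 5 = 5: row 2 has {1,2,4,7,8,9}; col 5 has {1,3,6,7,8,9}; box has {1,2,4,6,7,9} → only 5 remains.
row 3, column 4 = 3: row 3 has {1,2,4,5,7,8,9}; col 4 has {1,2,4,5,6,7,9}; box has {1,2,4,5,6,7,9} → only 3 remains.
row 3, column 9 = 6: row 3 has {1,2,3,4,5,7,8,9}; col 9 has {2,4,5,8}; box has {1,2,4,5,8,9} → only 6 remains.
row 4, column 2 = 7: row 4 has {1,2,3,4,5,6,8,9}; col 2 has {1,2,4,5,8,9}; box has {1,2,4,6,8} → only 7 remains.
row 5, column 1 = 9: row 5 has {2,6,7,8}; col 1 has {1,3,4,5,6,7,8}; box has {1,2,4,6,7,8} → only 9 remains.
row 5, column 5 = 4: row 5 has {2,6,7,8,9}; col 5 has {1,3,5,6,7,8,9}; box has {1,3,5,6,7,8,9} → only 4 remains.
row 6, column 3 = 3: row 6 has {1,4,5,7}; col 3 has {1,2,4,6,7,8,9}; box has {1,2,4,6,7,8,9} → only 3 remains.
row 6, column 5 = 2: row 6 has {1,3,4,5,7}; col 5 has {1,3,4,5,6,7,8,9}; box has {1,3,4,5,6,7,8,9} → only 2 remains.
row 6, column 7 = 8: row 6 has {1,2,3,4,5,7}; col 7 has {1,2,3,4,5,6,7,9}; box has {2,4,5,7} → only 8 remains.
row 6, column 8 = 6: row 6 has {1,2,3,4,5,7,8}; col 8 has {2,4,5,8,9}; box has {2,4,5,7,8} → only 6 remains.
row 6, column 9 = 9: row 6 has {1,2,3,4,5,6,7,8}; col 9 has {2,4,5,6,8}; box has {2,4,5,6,7,8} → only 9 remains.
row 8, column 1 = 2: row 8 has {1,3,4,5,6,7,8,9}; col 1 has {1,3,4,5,6,7,8,9}; box has {1,3,4,5,6,7,8,9} → only 2 remains.
row 1, column 2 = 3: row 1 has {1,2,4,5,6,9}; col 2 has {1,2,4,5,7,8,9}; box has {1,2,4,5,7,8,9} → only 3 remains.
row 1, column 4 = 8: row 1 has {1,2,3,4,5,6,9}; col 4 has {1,2,3,4,5,6,7,9}; box has {1,2,3,4,5,6,7,9} → only 8 remains.
row 1, column 8 = 7: row 1 has {1,2,3,4,5,6,8,9}; col 8 has {2,4,5,6,8,9}; box has {1,2,4,5,6,8,9} → only 7 remains.
row 2, column 2 = 6: row 2 has {1,2,4,5,7,8,9}; col 2 has {1,2,3,4,5,7,8,9}; box has {1,2,3,4,5,7,8,9} → only 6 remains.
row 2, column 9 = 3: row 2 has {1,2,4,5,6,7,8,9}; col 9 has {2,4,5,6,8,9}; box has {1,2,4,5,6,7,8,9} → only 3 remains.
row 5, column 3 = 5: row 5 has {2,4,6,7,8,9}; col 3 has {1,2,3,4,6,7,8,9}; box has {1,2,3,4,6,7,8,9} → only 5 remains.
row 5, column 9 = 1: row 5 has {2,4,5,6,7,8,9}; col 9 has {2,3,4,5,6,8,9}; box has {2,4,5,6,7,8,9} → only 1 remains.
row 9, column 8 = 1: row 9 has {2,3,4,5,6,8,9}; col 8 has {2,4,5,6,7,8,9}; box has {2,3,4,5,6,8,9} → only 1 remains.
row 9, column 9 = 7: row 9 has {1,2,3,4,5,6,8,9}; col 9 has {1,2,3,4,5,6,8,9}; box has {1,2,3,4,5,6,8,9} → only 7 remains.
row 5, column 8 = 3: row 5 has {1,2,4,5,6,7,8,9}; col 8 has {1,2,4,5,6,7,8,9}; box has {1,2,4,5,6,7,8,9} → only 3 remains.

925648731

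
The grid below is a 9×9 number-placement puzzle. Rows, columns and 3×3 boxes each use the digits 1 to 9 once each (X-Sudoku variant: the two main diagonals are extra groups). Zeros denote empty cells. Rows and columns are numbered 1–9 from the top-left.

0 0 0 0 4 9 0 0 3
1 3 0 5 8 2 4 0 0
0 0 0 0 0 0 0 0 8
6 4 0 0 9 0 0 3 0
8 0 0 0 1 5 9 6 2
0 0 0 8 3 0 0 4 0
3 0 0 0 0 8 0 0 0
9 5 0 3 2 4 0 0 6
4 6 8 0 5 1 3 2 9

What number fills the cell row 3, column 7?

6

row 2, column 9 = 7: row 2 has {1,2,3,4,5,8}; col 9 has {2,3,6,8,9}; box has {3,4,8} → only 7 remains.
row 4, column 6 = 7: row 4 has {3,4,6,9}; col 6 has {1,2,4,5,8,9}; box has {1,3,5,8,9}; anti-diagonal has {1,3,4,5,8} → only 7 remains.
row 5, column 2 = 7: row 5 has {1,2,5,6,8,9}; col 2 has {3,4,5,6}; box has {4,6,8} → only 7 remains.
row 5, column 3 = 3: row 5 has {1,2,5,6,7,8,9}; col 3 has {8}; box has {4,6,7,8} → only 3 remains.
row 5, column 4 = 4: row 5 has {1,2,3,5,6,7,8,9}; col 4 has {3,5,8}; box has {1,3,5,7,8,9} → only 4 remains.
row 6, column 6 = 6: row 6 has {3,4,8}; col 6 has {1,2,4,5,7,8,9}; box has {1,3,4,5,7,8,9}; main diagonal has {1,3,9} → only 6 remains.
row 7, column 3 = 2: row 7 has {3,8}; col 3 has {3,8}; box has {3,4,5,6,8,9}; anti-diagonal has {1,3,4,5,7,8} → only 2 remains.
row 9, column 4 = 7: row 9 has {1,2,3,4,5,6,8,9}; col 4 has {3,4,5,8}; box has {1,2,3,4,5,8} → only 7 remains.
row 2, column 8 = 9: row 2 has {1,2,3,4,5,7,8}; col 8 has {2,3,4,6}; box has {3,4,7,8}; anti-diagonal has {1,2,3,4,5,7,8} → only 9 remains.
row 3, column 6 = 3: row 3 has {8}; col 6 has {1,2,4,5,6,7,8,9}; box has {2,4,5,8,9} → only 3 remains.
row 3, column 7 = 6: row 3 has {3,8}; col 7 has {3,4,9}; box has {3,4,7,8,9}; anti-diagonal has {1,2,3,4,5,7,8,9} → only 6 remains.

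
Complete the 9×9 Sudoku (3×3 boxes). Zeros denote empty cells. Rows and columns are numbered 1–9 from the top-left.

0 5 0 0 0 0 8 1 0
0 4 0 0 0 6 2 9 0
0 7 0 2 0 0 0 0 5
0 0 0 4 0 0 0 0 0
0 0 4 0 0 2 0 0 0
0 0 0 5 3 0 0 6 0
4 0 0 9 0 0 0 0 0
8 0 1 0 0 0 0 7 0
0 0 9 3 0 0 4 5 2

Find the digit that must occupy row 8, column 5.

4

row 1, column 4 = 7: row 1 has {1,5,8}; col 4 has {2,3,4,5,9}; box has {2,6} → only 7 remains.
row 8, column 4 = 6: row 8 has {1,7,8}; col 4 has {2,3,4,5,7,9}; box has {3,9} → only 6 remains.
row 9, column 2 = 6: row 9 has {2,3,4,5,9}; col 2 has {4,5,7}; box has {1,4,8,9} → only 6 remains.
row 9, column 1 = 7: row 9 has {2,3,4,5,6,9}; col 1 has {4,8}; box has {1,4,6,8,9} → only 7 remains.
row 2, column 5 = 5: in row 2, 5 can only go here (every other open cell in that row sees a 5).
row 2, column 9 = 7: in row 2, 7 can only go here (every other open cell in that row sees a 7).
row 6, column 9 = 4: in row 6, 4 can only go here (every other open cell in that row sees a 4).
row 8, column 6 = 5: in row 8, 5 can only go here (every other open cell in that row sees a 5).
row 7, column 3 = 5: in row 7, 5 can only go here (every other open cell in that row sees a 5).
row 8, column 5 = 4: in row 8, 4 can only go here (every other open cell in that row sees a 4).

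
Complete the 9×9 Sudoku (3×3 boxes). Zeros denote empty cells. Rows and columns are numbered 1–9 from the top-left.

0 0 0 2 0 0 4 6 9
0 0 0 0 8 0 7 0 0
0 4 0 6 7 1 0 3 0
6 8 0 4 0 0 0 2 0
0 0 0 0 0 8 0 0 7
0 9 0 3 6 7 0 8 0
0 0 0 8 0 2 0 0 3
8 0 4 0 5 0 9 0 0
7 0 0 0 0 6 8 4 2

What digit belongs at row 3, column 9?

row 1, column 5 = 3: row 1 has {2,4,6,9}; col 5 has {5,6,7,8}; box has {1,2,6,7,8} → only 3 remains.
row 1, column 6 = 5: row 1 has {2,3,4,6,9}; col 6 has {1,2,6,7,8}; box has {1,2,3,6,7,8} → only 5 remains.
row 2, column 4 = 9: row 2 has {7,8}; col 4 has {2,3,4,6,8}; box has {1,2,3,5,6,7,8} → only 9 remains.
row 2, column 6 = 4: row 2 has {7,8,9}; col 6 has {1,2,5,6,7,8}; box has {1,2,3,5,6,7,8,9} → only 4 remains.
row 4, column 6 = 9: row 4 has {2,4,6,8}; col 6 has {1,2,4,5,6,7,8}; box has {3,4,6,7,8} → only 9 remains.
row 8, column 6 = 3: row 8 has {4,5,8,9}; col 6 has {1,2,4,5,6,7,8,9}; box has {2,5,6,8} → only 3 remains.
row 9, column 4 = 1: row 9 has {2,4,6,7,8}; col 4 has {2,3,4,6,8,9}; box has {2,3,5,6,8} → only 1 remains.
row 9, column 5 = 9: row 9 has {1,2,4,6,7,8}; col 5 has {3,5,6,7,8}; box has {1,2,3,5,6,8} → only 9 remains.
row 1, column 1 = 1: row 1 has {2,3,4,5,6,9}; col 1 has {6,7,8}; box has {4} → only 1 remains.
row 1, column 2 = 7: row 1 has {1,2,3,4,5,6,9}; col 2 has {4,8,9}; box has {1,4} → only 7 remains.
row 1, column 3 = 8: row 1 has {1,2,3,4,5,6,7,9}; col 3 has {4}; box has {1,4,7} → only 8 remains.
row 4, column 5 = 1: row 4 has {2,4,6,8,9}; col 5 has {3,5,6,7,8,9}; box has {3,4,6,7,8,9} → only 1 remains.
row 4, column 9 = 5: row 4 has {1,2,4,6,8,9}; col 9 has {2,3,7,9}; box has {2,7,8} → only 5 remains.
row 5, column 4 = 5: row 5 has {7,8}; col 4 has {1,2,3,4,6,8,9}; box has {1,3,4,6,7,8,9} → only 5 remains.
row 5, column 5 = 2: row 5 has {5,7,8}; col 5 has {1,3,5,6,7,8,9}; box has {1,3,4,5,6,7,8,9} → only 2 remains.
row 6, column 7 = 1: row 6 has {3,6,7,8,9}; col 7 has {4,7,8,9}; box has {2,5,7,8} → only 1 remains.
row 6, column 9 = 4: row 6 has {1,3,6,7,8,9}; col 9 has {2,3,5,7,9}; box has {1,2,5,7,8} → only 4 remains.
row 7, column 5 = 4: row 7 has {2,3,8}; col 5 has {1,2,3,5,6,7,8,9}; box has {1,2,3,5,6,8,9} → only 4 remains.
row 8, column 4 = 7: row 8 has {3,4,5,8,9}; col 4 has {1,2,3,4,5,6,8,9}; box has {1,2,3,4,5,6,8,9} → only 7 remains.
row 8, column 8 = 1: row 8 has {3,4,5,7,8,9}; col 8 has {2,3,4,6,8}; box has {2,3,4,8,9} → only 1 remains.
row 8, column 9 = 6: row 8 has {1,3,4,5,7,8,9}; col 9 has {2,3,4,5,7,9}; box has {1,2,3,4,8,9} → only 6 remains.
row 2, column 8 = 5: row 2 has {4,7,8,9}; col 8 has {1,2,3,4,6,8}; box has {3,4,6,7,9} → only 5 remains.
row 2, column 9 = 1: row 2 has {4,5,7,8,9}; col 9 has {2,3,4,5,6,7,9}; box has {3,4,5,6,7,9} → only 1 remains.
row 3, column 7 = 2: row 3 has {1,3,4,6,7}; col 7 has {1,4,7,8,9}; box has {1,3,4,5,6,7,9} → only 2 remains.
row 3, column 9 = 8: row 3 has {1,2,3,4,6,7}; col 9 has {1,2,3,4,5,6,7,9}; box has {1,2,3,4,5,6,7,9} → only 8 remains.

8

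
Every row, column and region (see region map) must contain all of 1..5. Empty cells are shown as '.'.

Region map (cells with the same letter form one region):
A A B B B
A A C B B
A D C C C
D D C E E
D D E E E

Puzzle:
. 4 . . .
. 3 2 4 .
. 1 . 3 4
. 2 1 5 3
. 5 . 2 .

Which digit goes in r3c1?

2

r1c4 = 1: row 1 has {4}; col 4 has {2,3,4,5}; region has {4} → only 1 remains.
r2c5 = 5: row 2 has {2,3,4}; col 5 has {3,4}; region has {1,4} → only 5 remains.
r3c3 = 5: row 3 has {1,3,4}; col 3 has {1,2}; region has {1,2,3,4} → only 5 remains.
r4c1 = 4: row 4 has {1,2,3,5}; col 1 has {}; region has {1,2,5} → only 4 remains.
r5c1 = 3: row 5 has {2,5}; col 1 has {4}; region has {1,2,4,5} → only 3 remains.
r5c3 = 4: row 5 has {2,3,5}; col 3 has {1,2,5}; region has {2,3,5} → only 4 remains.
r5c5 = 1: row 5 has {2,3,4,5}; col 5 has {3,4,5}; region has {2,3,4,5} → only 1 remains.
r1c3 = 3: row 1 has {1,4}; col 3 has {1,2,4,5}; region has {1,4,5} → only 3 remains.
r1c5 = 2: row 1 has {1,3,4}; col 5 has {1,3,4,5}; region has {1,3,4,5} → only 2 remains.
r2c1 = 1: row 2 has {2,3,4,5}; col 1 has {3,4}; region has {3,4} → only 1 remains.
r3c1 = 2: row 3 has {1,3,4,5}; col 1 has {1,3,4}; region has {1,3,4} → only 2 remains.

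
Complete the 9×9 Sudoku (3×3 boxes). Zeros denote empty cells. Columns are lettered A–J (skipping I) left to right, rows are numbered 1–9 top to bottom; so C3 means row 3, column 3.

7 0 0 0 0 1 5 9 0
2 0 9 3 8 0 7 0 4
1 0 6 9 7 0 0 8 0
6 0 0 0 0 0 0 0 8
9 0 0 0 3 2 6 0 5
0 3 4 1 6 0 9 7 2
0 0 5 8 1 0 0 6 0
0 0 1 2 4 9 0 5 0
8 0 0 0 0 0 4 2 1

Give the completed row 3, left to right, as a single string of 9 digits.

146975283

E1 = 2: row 1 has {1,5,7,9}; col 5 has {1,3,4,6,7,8}; box has {1,3,7,8,9} → only 2 remains.
B2 = 5: row 2 has {2,3,4,7,8,9}; col 2 has {3}; box has {1,2,6,7,9} → only 5 remains.
F2 = 6: row 2 has {2,3,4,5,7,8,9}; col 6 has {1,2,9}; box has {1,2,3,7,8,9} → only 6 remains.
H2 = 1: row 2 has {2,3,4,5,6,7,8,9}; col 8 has {2,5,6,7,8,9}; box has {4,5,7,8,9} → only 1 remains.
B3 = 4: row 3 has {1,6,7,8,9}; col 2 has {3,5}; box has {1,2,5,6,7,9} → only 4 remains.
F3 = 5: row 3 has {1,4,6,7,8,9}; col 6 has {1,2,6,9}; box has {1,2,3,6,7,8,9} → only 5 remains.
J3 = 3: row 3 has {1,4,5,6,7,8,9}; col 9 has {1,2,4,5,8}; box has {1,4,5,7,8,9} → only 3 remains.
H5 = 4: row 5 has {2,3,5,6,9}; col 8 has {1,2,5,6,7,8,9}; box has {2,5,6,7,8,9} → only 4 remains.
A6 = 5: row 6 has {1,2,3,4,6,7,9}; col 1 has {1,2,6,7,8,9}; box has {3,4,6,9} → only 5 remains.
F6 = 8: row 6 has {1,2,3,4,5,6,7,9}; col 6 has {1,2,5,6,9}; box has {1,2,3,6} → only 8 remains.
G7 = 3: row 7 has {1,5,6,8}; col 7 has {4,5,6,7,9}; box has {1,2,4,5,6} → only 3 remains.
A8 = 3: row 8 has {1,2,4,5,9}; col 1 has {1,2,5,6,7,8,9}; box has {1,5,8} → only 3 remains.
G8 = 8: row 8 has {1,2,3,4,5,9}; col 7 has {3,4,5,6,7,9}; box has {1,2,3,4,5,6} → only 8 remains.
J8 = 7: row 8 has {1,2,3,4,5,8,9}; col 9 has {1,2,3,4,5,8}; box has {1,2,3,4,5,6,8} → only 7 remains.
C9 = 7: row 9 has {1,2,4,8}; col 3 has {1,4,5,6,9}; box has {1,3,5,8} → only 7 remains.
E9 = 5: row 9 has {1,2,4,7,8}; col 5 has {1,2,3,4,6,7,8}; box has {1,2,4,8,9} → only 5 remains.
F9 = 3: row 9 has {1,2,4,5,7,8}; col 6 has {1,2,5,6,8,9}; box has {1,2,4,5,8,9} → only 3 remains.
B1 = 8: row 1 has {1,2,5,7,9}; col 2 has {3,4,5}; box has {1,2,4,5,6,7,9} → only 8 remains.
C1 = 3: row 1 has {1,2,5,7,8,9}; col 3 has {1,4,5,6,7,9}; box has {1,2,4,5,6,7,8,9} → only 3 remains.
D1 = 4: row 1 has {1,2,3,5,7,8,9}; col 4 has {1,2,3,8,9}; box has {1,2,3,5,6,7,8,9} → only 4 remains.
J1 = 6: row 1 has {1,2,3,4,5,7,8,9}; col 9 has {1,2,3,4,5,7,8}; box has {1,3,4,5,7,8,9} → only 6 remains.
G3 = 2: row 3 has {1,3,4,5,6,7,8,9}; col 7 has {3,4,5,6,7,8,9}; box has {1,3,4,5,6,7,8,9} → only 2 remains.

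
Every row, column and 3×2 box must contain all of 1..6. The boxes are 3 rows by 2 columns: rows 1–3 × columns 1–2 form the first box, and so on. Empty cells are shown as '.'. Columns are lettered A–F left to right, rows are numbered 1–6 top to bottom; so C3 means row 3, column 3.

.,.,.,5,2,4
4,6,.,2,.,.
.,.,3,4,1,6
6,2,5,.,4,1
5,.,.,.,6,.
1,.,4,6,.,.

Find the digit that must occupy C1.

6

A1 = 3 (sole candidate).
B1 = 1 (sole candidate).
C1 = 6: row 1 has {1,2,3,4,5}; col 3 has {3,4,5}; box has {2,3,4,5} → only 6 remains.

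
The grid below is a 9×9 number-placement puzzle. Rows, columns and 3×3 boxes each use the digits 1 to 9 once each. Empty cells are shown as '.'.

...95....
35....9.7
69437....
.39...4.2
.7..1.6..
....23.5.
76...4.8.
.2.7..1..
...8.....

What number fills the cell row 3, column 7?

5

row 1, column 3 = 7 (hidden single in row 1).
row 6, column 7 = 7 (hidden single in row 6).
row 6, column 9 = 9 (hidden single in row 6).
row 4, column 8 = 1 (sole candidate).
row 5, column 8 = 3 (sole candidate).
row 5, column 9 = 8 (sole candidate).
row 3, column 8 = 2 (sole candidate).
row 4, column 6 = 7 (hidden single in row 4).
row 5, column 6 = 9 (hidden single in row 5).
row 7, column 5 = 9 (hidden single in row 7).
row 9, column 8 = 7 (hidden single in row 9).
row 9, column 1 = 9 (hidden single in row 9).
row 8, column 8 = 9 (hidden single in row 8).
row 6, column 3 = 6 (hidden single in column 3).
row 6, column 4 = 4 (sole candidate).
row 5, column 4 = 5 (sole candidate).
row 4, column 4 = 6 (sole candidate).
row 4, column 5 = 8 (sole candidate).
row 5, column 3 = 2 (sole candidate).
row 4, column 1 = 5 (sole candidate).
row 5, column 1 = 4 (sole candidate).
row 8, column 1 = 8 (sole candidate).
row 6, column 1 = 1 (sole candidate).
row 6, column 2 = 8 (sole candidate).
row 1, column 1 = 2 (sole candidate).
row 1, column 2 = 1 (sole candidate).
row 2, column 3 = 8 (sole candidate).
row 9, column 2 = 4 (sole candidate).
row 8, column 9 = 4 (hidden single in row 8).
row 1, column 8 = 4 (hidden single in row 1).
row 2, column 8 = 6 (sole candidate).
row 1, column 9 = 3 (sole candidate).
row 2, column 5 = 4 (sole candidate).
row 7, column 9 = 5 (sole candidate).
row 9, column 9 = 6 (sole candidate).
row 1, column 7 = 8 (sole candidate).
row 3, column 7 = 5: row 3 has {2,3,4,6,7,9}; col 7 has {1,4,6,7,8,9}; box has {2,3,4,6,7,8,9} → only 5 remains.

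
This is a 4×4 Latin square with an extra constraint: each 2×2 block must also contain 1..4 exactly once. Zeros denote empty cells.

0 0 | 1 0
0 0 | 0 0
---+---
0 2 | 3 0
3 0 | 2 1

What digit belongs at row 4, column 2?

row 2, column 3 = 4 (sole candidate).
row 3, column 4 = 4 (sole candidate).
row 4, column 2 = 4: row 4 has {1,2,3}; col 2 has {2}; box has {2,3} → only 4 remains.

4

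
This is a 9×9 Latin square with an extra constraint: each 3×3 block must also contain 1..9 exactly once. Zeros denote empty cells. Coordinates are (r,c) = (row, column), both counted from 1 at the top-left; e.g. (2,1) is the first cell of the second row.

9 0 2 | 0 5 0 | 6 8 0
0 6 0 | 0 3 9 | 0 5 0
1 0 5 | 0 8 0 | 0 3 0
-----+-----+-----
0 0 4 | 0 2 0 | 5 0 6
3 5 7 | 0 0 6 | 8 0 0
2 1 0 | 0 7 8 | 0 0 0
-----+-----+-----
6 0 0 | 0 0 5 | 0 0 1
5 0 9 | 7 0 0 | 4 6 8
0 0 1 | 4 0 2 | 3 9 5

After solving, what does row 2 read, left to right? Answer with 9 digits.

(1,4) = 1: row 1 has {2,5,6,8,9}; col 4 has {4,7}; box has {3,5,8,9} → only 1 remains.
(2,3) = 8: row 2 has {3,5,6,9}; col 3 has {1,2,4,5,7,9}; box has {1,2,5,6,9} → only 8 remains.
(2,4) = 2: row 2 has {3,5,6,8,9}; col 4 has {1,4,7}; box has {1,3,5,8,9} → only 2 remains.
(3,4) = 6: row 3 has {1,3,5,8}; col 4 has {1,2,4,7}; box has {1,2,3,5,8,9} → only 6 remains.
(4,1) = 8: row 4 has {2,4,5,6}; col 1 has {1,2,3,5,6,9}; box has {1,2,3,4,5,7} → only 8 remains.
(4,2) = 9: row 4 has {2,4,5,6,8}; col 2 has {1,5,6}; box has {1,2,3,4,5,7,8} → only 9 remains.
(4,4) = 3: row 4 has {2,4,5,6,8,9}; col 4 has {1,2,4,6,7}; box has {2,6,7,8} → only 3 remains.
(4,6) = 1: row 4 has {2,3,4,5,6,8,9}; col 6 has {2,5,6,8,9}; box has {2,3,6,7,8} → only 1 remains.
(4,8) = 7: row 4 has {1,2,3,4,5,6,8,9}; col 8 has {3,5,6,8,9}; box has {5,6,8} → only 7 remains.
(5,4) = 9: row 5 has {3,5,6,7,8}; col 4 has {1,2,3,4,6,7}; box has {1,2,3,6,7,8} → only 9 remains.
(5,5) = 4: row 5 has {3,5,6,7,8,9}; col 5 has {2,3,5,7,8}; box has {1,2,3,6,7,8,9} → only 4 remains.
(5,9) = 2: row 5 has {3,4,5,6,7,8,9}; col 9 has {1,5,6,8}; box has {5,6,7,8} → only 2 remains.
(6,3) = 6: row 6 has {1,2,7,8}; col 3 has {1,2,4,5,7,8,9}; box has {1,2,3,4,5,7,8,9} → only 6 remains.
(6,4) = 5: row 6 has {1,2,6,7,8}; col 4 has {1,2,3,4,6,7,9}; box has {1,2,3,4,6,7,8,9} → only 5 remains.
(6,7) = 9: row 6 has {1,2,5,6,7,8}; col 7 has {3,4,5,6,8}; box has {2,5,6,7,8} → only 9 remains.
(6,8) = 4: row 6 has {1,2,5,6,7,8,9}; col 8 has {3,5,6,7,8,9}; box has {2,5,6,7,8,9} → only 4 remains.
(6,9) = 3: row 6 has {1,2,4,5,6,7,8,9}; col 9 has {1,2,5,6,8}; box has {2,4,5,6,7,8,9} → only 3 remains.
(7,3) = 3: row 7 has {1,5,6}; col 3 has {1,2,4,5,6,7,8,9}; box has {1,5,6,9} → only 3 remains.
(7,4) = 8: row 7 has {1,3,5,6}; col 4 has {1,2,3,4,5,6,7,9}; box has {2,4,5,7} → only 8 remains.
(7,5) = 9: row 7 has {1,3,5,6,8}; col 5 has {2,3,4,5,7,8}; box has {2,4,5,7,8} → only 9 remains.
(7,8) = 2: row 7 has {1,3,5,6,8,9}; col 8 has {3,4,5,6,7,8,9}; box has {1,3,4,5,6,8,9} → only 2 remains.
(8,2) = 2: row 8 has {4,5,6,7,8,9}; col 2 has {1,5,6,9}; box has {1,3,5,6,9} → only 2 remains.
(8,5) = 1: row 8 has {2,4,5,6,7,8,9}; col 5 has {2,3,4,5,7,8,9}; box has {2,4,5,7,8,9} → only 1 remains.
(8,6) = 3: row 8 has {1,2,4,5,6,7,8,9}; col 6 has {1,2,5,6,8,9}; box has {1,2,4,5,7,8,9} → only 3 remains.
(9,1) = 7: row 9 has {1,2,3,4,5,9}; col 1 has {1,2,3,5,6,8,9}; box has {1,2,3,5,6,9} → only 7 remains.
(9,2) = 8: row 9 has {1,2,3,4,5,7,9}; col 2 has {1,2,5,6,9}; box has {1,2,3,5,6,7,9} → only 8 remains.
(9,5) = 6: row 9 has {1,2,3,4,5,7,8,9}; col 5 has {1,2,3,4,5,7,8,9}; box has {1,2,3,4,5,7,8,9} → only 6 remains.
(2,1) = 4: row 2 has {2,3,5,6,8,9}; col 1 has {1,2,3,5,6,7,8,9}; box has {1,2,5,6,8,9} → only 4 remains.
(2,9) = 7: row 2 has {2,3,4,5,6,8,9}; col 9 has {1,2,3,5,6,8}; box has {3,5,6,8} → only 7 remains.
(3,2) = 7: row 3 has {1,3,5,6,8}; col 2 has {1,2,5,6,8,9}; box has {1,2,4,5,6,8,9} → only 7 remains.
(3,6) = 4: row 3 has {1,3,5,6,7,8}; col 6 has {1,2,3,5,6,8,9}; box has {1,2,3,5,6,8,9} → only 4 remains.
(3,7) = 2: row 3 has {1,3,4,5,6,7,8}; col 7 has {3,4,5,6,8,9}; box has {3,5,6,7,8} → only 2 remains.
(3,9) = 9: row 3 has {1,2,3,4,5,6,7,8}; col 9 has {1,2,3,5,6,7,8}; box has {2,3,5,6,7,8} → only 9 remains.
(5,8) = 1: row 5 has {2,3,4,5,6,7,8,9}; col 8 has {2,3,4,5,6,7,8,9}; box has {2,3,4,5,6,7,8,9} → only 1 remains.
(7,2) = 4: row 7 has {1,2,3,5,6,8,9}; col 2 has {1,2,5,6,7,8,9}; box has {1,2,3,5,6,7,8,9} → only 4 remains.
(7,7) = 7: row 7 has {1,2,3,4,5,6,8,9}; col 7 has {2,3,4,5,6,8,9}; box has {1,2,3,4,5,6,8,9} → only 7 remains.
(1,2) = 3: row 1 has {1,2,5,6,8,9}; col 2 has {1,2,4,5,6,7,8,9}; box has {1,2,4,5,6,7,8,9} → only 3 remains.
(1,6) = 7: row 1 has {1,2,3,5,6,8,9}; col 6 has {1,2,3,4,5,6,8,9}; box has {1,2,3,4,5,6,8,9} → only 7 remains.
(1,9) = 4: row 1 has {1,2,3,5,6,7,8,9}; col 9 has {1,2,3,5,6,7,8,9}; box has {2,3,5,6,7,8,9} → only 4 remains.
(2,7) = 1: row 2 has {2,3,4,5,6,7,8,9}; col 7 has {2,3,4,5,6,7,8,9}; box has {2,3,4,5,6,7,8,9} → only 1 remains.

468239157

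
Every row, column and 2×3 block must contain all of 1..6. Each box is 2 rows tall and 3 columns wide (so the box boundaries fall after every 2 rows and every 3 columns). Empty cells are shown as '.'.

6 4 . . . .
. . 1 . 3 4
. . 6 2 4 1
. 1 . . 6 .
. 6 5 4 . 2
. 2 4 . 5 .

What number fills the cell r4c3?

2

r1c6 = 5: row 1 has {4,6}; col 6 has {1,2,4}; box has {3,4} → only 5 remains.
r2c2 = 5: row 2 has {1,3,4}; col 2 has {1,2,4,6}; box has {1,4,6} → only 5 remains.
r2c4 = 6: row 2 has {1,3,4,5}; col 4 has {2,4}; box has {3,4,5} → only 6 remains.
r3c2 = 3: row 3 has {1,2,4,6}; col 2 has {1,2,4,5,6}; box has {1,6} → only 3 remains.
r4c3 = 2: row 4 has {1,6}; col 3 has {1,4,5,6}; box has {1,3,6} → only 2 remains.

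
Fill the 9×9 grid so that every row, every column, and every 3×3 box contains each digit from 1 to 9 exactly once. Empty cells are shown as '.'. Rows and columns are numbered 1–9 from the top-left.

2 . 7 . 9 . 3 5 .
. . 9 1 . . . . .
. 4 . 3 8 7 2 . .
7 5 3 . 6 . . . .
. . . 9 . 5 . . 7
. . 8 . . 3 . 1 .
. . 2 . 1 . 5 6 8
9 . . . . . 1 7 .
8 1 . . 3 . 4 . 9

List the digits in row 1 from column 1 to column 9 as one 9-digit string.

r3c8 = 9: row 3 has {2,3,4,7,8}; col 8 has {1,5,6,7}; box has {2,3,5} → only 9 remains.
r9c8 = 2: row 9 has {1,3,4,8,9}; col 8 has {1,5,6,7,9}; box has {1,4,5,6,7,8,9} → only 2 remains.
r8c9 = 3: row 8 has {1,7,9}; col 9 has {7,8,9}; box has {1,2,4,5,6,7,8,9} → only 3 remains.
r9c6 = 6: row 9 has {1,2,3,4,8,9}; col 6 has {3,5,7}; box has {1,3} → only 6 remains.
r1c6 = 4: row 1 has {2,3,5,7,9}; col 6 has {3,5,6,7}; box has {1,3,7,8,9} → only 4 remains.
r2c6 = 2: row 2 has {1,9}; col 6 has {3,4,5,6,7}; box has {1,3,4,7,8,9} → only 2 remains.
r7c6 = 9: row 7 has {1,2,5,6,8}; col 6 has {2,3,4,5,6,7}; box has {1,3,6} → only 9 remains.
r8c2 = 6: row 8 has {1,3,7,9}; col 2 has {1,4,5}; box has {1,2,8,9} → only 6 remains.
r8c6 = 8: row 8 has {1,3,6,7,9}; col 6 has {2,3,4,5,6,7,9}; box has {1,3,6,9} → only 8 remains.
r9c3 = 5: row 9 has {1,2,3,4,6,8,9}; col 3 has {2,3,7,8,9}; box has {1,2,6,8,9} → only 5 remains.
r9c4 = 7: row 9 has {1,2,3,4,5,6,8,9}; col 4 has {1,3,9}; box has {1,3,6,8,9} → only 7 remains.
r1c2 = 8: row 1 has {2,3,4,5,7,9}; col 2 has {1,4,5,6}; box has {2,4,7,9} → only 8 remains.
r1c4 = 6: row 1 has {2,3,4,5,7,8,9}; col 4 has {1,3,7,9}; box has {1,2,3,4,7,8,9} → only 6 remains.
r1c9 = 1: row 1 has {2,3,4,5,6,7,8,9}; col 9 has {3,7,8,9}; box has {2,3,5,9} → only 1 remains.

287694351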